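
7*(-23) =-161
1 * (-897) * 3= -2691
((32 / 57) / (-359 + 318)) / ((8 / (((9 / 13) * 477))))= -5724 / 10127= -0.57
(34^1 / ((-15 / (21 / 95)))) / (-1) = 238 / 475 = 0.50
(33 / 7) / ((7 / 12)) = 396 / 49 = 8.08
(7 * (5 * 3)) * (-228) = -23940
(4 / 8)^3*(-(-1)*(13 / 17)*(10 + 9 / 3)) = 169 / 136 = 1.24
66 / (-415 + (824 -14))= 66 / 395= 0.17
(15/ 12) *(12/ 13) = 15/ 13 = 1.15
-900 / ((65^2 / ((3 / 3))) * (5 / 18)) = -648 / 845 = -0.77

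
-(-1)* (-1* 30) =-30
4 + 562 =566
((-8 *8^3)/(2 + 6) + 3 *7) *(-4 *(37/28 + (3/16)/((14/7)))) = 155647/56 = 2779.41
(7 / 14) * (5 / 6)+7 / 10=67 / 60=1.12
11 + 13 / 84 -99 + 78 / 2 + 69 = 1693 / 84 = 20.15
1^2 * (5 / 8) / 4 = 5 / 32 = 0.16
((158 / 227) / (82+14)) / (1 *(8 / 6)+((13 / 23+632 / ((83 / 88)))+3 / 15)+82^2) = 0.00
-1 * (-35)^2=-1225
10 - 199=-189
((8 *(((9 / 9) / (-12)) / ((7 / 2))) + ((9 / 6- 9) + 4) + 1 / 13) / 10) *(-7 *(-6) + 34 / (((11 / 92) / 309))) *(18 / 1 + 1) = -6041742303 / 10010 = -603570.66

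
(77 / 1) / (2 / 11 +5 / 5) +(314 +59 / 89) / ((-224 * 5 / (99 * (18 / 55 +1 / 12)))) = 278518871 / 5183360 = 53.73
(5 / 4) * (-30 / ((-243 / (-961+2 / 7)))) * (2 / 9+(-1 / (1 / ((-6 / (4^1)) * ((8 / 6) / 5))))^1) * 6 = -134500 / 243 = -553.50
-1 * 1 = -1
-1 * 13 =-13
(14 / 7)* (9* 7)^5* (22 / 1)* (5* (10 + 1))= 2401696434060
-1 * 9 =-9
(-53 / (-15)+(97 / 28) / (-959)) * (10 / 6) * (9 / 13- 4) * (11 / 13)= -672464573 / 40841892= -16.47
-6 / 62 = -3 / 31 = -0.10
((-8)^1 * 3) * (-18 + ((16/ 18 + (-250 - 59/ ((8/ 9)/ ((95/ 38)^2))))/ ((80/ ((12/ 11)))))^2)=-28535726761/ 18585600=-1535.37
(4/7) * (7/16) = 1/4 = 0.25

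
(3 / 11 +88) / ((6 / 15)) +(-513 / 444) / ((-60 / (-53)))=7152169 / 32560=219.66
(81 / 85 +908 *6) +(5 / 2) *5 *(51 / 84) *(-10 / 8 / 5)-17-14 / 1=103121699 / 19040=5416.06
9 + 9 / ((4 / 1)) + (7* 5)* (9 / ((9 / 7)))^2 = 6905 / 4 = 1726.25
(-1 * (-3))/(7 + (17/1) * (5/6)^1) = 18/127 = 0.14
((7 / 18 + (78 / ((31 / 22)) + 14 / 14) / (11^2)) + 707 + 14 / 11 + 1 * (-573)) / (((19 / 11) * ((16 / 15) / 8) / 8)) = 91910470 / 19437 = 4728.63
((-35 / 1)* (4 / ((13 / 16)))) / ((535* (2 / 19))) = -3.06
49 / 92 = 0.53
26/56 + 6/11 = 311/308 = 1.01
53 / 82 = 0.65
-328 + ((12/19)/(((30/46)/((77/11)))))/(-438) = -6824362/20805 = -328.02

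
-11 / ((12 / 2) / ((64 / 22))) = -16 / 3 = -5.33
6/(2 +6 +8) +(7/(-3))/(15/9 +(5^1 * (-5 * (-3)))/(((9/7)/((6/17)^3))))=-88033/498920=-0.18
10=10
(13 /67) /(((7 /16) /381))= 79248 /469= 168.97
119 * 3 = 357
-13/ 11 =-1.18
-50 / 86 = -25 / 43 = -0.58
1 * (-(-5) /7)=5 /7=0.71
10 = 10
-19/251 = -0.08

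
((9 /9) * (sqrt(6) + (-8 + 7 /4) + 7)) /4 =0.80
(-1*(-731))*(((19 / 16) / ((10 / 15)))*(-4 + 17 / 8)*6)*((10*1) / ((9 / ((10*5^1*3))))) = -2441425.78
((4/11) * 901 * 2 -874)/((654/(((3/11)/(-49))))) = 1203/646261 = 0.00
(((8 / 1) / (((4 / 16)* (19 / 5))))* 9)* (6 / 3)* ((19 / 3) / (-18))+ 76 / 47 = -7292 / 141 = -51.72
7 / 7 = 1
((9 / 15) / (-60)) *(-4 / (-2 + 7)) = 0.01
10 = 10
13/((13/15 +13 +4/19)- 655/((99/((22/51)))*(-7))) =0.90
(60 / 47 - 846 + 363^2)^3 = 232999035165117545121 / 103823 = 2244194785019865.97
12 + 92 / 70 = 466 / 35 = 13.31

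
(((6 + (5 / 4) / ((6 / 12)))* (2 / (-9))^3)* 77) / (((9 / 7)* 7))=-5236 / 6561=-0.80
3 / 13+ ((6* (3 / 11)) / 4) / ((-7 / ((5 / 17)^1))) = 7269 / 34034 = 0.21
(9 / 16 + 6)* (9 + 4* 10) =5145 / 16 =321.56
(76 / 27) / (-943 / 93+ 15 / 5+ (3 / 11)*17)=-25916 / 23049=-1.12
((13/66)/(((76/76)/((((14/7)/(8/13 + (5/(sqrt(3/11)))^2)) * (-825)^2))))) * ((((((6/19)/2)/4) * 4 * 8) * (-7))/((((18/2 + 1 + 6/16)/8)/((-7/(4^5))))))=1537160625/11351246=135.42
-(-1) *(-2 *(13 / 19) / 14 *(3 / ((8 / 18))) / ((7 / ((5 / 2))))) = -1755 / 7448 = -0.24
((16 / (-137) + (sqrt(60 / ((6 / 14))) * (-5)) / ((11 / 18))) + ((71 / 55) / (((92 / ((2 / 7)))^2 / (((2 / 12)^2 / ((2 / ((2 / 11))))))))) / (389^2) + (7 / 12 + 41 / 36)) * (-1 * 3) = -25053047590843229 / 5201718898628560 + 540 * sqrt(35) / 11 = 285.61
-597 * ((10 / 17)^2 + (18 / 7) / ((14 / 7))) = -1970697 / 2023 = -974.15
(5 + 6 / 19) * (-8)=-808 / 19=-42.53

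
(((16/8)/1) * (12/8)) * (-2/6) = -1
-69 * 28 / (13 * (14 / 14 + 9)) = -966 / 65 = -14.86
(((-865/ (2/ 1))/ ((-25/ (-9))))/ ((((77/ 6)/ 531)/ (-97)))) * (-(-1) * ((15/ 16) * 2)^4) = 7723612.58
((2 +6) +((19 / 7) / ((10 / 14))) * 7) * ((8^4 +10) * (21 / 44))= 7458549 / 110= 67804.99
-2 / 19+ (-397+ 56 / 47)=-395.91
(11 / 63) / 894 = 11 / 56322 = 0.00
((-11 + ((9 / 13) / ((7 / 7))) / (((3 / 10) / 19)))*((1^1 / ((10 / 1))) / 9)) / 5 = 427 / 5850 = 0.07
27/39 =9/13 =0.69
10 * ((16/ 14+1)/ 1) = 150/ 7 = 21.43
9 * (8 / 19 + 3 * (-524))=-268740 / 19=-14144.21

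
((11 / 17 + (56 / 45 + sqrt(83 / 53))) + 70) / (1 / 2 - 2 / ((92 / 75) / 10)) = -2529862 / 556155 - 46*sqrt(4399) / 38531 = -4.63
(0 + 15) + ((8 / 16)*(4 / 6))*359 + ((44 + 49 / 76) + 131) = 70751 / 228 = 310.31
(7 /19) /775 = 7 /14725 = 0.00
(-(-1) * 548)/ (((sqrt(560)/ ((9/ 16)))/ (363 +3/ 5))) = 1120797 * sqrt(35)/ 1400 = 4736.23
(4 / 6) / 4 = 1 / 6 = 0.17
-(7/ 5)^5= -5.38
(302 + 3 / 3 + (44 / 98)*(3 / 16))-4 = 117241 / 392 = 299.08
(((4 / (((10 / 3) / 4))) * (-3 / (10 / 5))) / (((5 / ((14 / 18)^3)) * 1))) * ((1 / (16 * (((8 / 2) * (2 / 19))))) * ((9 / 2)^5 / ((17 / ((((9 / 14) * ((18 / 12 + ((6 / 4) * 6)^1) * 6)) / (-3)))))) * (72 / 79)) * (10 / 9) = 128274111 / 859520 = 149.24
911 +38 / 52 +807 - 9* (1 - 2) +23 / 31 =1393149 / 806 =1728.47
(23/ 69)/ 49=1/ 147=0.01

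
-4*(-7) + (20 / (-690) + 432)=459.97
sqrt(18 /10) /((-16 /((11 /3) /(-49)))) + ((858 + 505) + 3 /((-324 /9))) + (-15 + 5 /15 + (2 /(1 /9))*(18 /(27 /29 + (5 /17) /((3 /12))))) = 11*sqrt(5) /3920 + 6242255 /4156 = 1501.99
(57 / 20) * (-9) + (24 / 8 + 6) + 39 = 22.35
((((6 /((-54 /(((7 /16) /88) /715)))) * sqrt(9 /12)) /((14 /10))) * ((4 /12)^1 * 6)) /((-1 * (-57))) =-sqrt(3) /103289472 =-0.00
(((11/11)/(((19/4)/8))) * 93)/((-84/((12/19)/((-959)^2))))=-2976/2324033887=-0.00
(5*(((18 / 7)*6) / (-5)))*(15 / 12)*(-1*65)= 8775 / 7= 1253.57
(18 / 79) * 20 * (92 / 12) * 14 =38640 / 79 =489.11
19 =19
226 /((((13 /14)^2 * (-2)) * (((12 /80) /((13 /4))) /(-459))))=16943220 /13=1303324.62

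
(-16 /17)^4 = 0.78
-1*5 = -5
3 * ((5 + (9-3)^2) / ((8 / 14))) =861 / 4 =215.25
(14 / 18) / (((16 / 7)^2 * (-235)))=-343 / 541440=-0.00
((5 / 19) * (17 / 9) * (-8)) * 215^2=-31433000 / 171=-183818.71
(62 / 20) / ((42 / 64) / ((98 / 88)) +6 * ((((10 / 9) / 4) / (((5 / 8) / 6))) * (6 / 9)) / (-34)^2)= 752556 / 145295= 5.18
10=10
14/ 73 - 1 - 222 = -16265/ 73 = -222.81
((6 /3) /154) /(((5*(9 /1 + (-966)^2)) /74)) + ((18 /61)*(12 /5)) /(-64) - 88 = -88.01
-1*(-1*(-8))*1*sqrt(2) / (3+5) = -sqrt(2) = -1.41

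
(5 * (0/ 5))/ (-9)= 0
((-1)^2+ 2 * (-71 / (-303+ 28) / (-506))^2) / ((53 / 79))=764827936989 / 513112146250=1.49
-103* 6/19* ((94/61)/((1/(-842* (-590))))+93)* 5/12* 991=-10282818387.59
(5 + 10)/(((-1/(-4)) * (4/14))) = 210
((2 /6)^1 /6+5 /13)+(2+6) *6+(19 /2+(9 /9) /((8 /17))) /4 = 192241 /3744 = 51.35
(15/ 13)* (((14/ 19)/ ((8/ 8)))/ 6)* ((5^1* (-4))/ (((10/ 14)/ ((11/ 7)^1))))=-1540/ 247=-6.23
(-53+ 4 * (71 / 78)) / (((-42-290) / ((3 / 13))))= 0.03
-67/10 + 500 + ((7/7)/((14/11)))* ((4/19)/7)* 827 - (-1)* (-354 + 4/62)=45862133/288610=158.91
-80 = -80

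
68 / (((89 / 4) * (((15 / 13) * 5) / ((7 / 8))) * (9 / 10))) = 6188 / 12015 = 0.52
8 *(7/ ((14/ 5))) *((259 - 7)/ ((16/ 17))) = 5355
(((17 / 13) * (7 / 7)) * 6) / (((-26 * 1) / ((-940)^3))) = 42359784000 / 169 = 250649609.47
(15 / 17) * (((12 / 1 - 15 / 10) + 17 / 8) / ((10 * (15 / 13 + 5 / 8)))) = 0.63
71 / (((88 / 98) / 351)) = 1221129 / 44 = 27752.93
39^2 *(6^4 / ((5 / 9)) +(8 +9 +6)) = 17915859 / 5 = 3583171.80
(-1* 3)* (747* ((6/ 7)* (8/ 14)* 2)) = -107568/ 49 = -2195.27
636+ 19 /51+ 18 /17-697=-3038 /51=-59.57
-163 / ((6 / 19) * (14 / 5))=-15485 / 84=-184.35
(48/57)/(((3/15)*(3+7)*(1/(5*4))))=160/19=8.42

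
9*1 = 9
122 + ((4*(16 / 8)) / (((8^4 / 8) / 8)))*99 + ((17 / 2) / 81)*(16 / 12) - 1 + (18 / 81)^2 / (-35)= 9084259 / 68040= 133.51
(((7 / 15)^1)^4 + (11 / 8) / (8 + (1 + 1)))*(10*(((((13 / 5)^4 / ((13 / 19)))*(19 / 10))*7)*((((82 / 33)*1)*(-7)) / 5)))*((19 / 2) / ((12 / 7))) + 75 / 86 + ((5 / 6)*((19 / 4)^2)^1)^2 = -21595115577859015067 / 689634000000000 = -31313.88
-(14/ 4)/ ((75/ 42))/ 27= -49/ 675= -0.07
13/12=1.08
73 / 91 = 0.80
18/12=3/2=1.50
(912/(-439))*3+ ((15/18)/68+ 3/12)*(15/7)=-2369807/417928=-5.67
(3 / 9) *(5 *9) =15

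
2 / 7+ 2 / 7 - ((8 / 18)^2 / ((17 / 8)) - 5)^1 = 52807 / 9639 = 5.48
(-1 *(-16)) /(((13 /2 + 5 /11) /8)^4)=15352201216 /547981281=28.02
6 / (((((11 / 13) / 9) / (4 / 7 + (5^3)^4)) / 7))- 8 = 1199707033970 / 11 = 109064275815.45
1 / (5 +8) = 1 / 13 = 0.08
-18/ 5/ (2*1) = -9/ 5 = -1.80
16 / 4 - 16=-12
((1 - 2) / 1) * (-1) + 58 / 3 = 61 / 3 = 20.33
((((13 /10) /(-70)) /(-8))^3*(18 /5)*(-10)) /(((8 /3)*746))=-59319 /262019072000000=-0.00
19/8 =2.38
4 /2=2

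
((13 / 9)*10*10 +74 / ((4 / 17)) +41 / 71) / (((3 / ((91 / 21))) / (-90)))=-38172485 / 639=-59737.85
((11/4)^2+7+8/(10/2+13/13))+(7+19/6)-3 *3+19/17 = 4945/272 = 18.18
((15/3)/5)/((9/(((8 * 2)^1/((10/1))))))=8/45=0.18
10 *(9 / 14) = 45 / 7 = 6.43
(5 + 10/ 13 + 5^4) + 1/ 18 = 147613/ 234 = 630.82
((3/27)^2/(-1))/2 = -1/162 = -0.01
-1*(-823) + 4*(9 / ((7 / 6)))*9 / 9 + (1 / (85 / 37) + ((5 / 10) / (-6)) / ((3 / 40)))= 4568786 / 5355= 853.18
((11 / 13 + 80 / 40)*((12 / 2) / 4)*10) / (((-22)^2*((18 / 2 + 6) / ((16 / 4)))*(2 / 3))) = 111 / 3146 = 0.04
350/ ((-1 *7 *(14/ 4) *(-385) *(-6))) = -10/ 1617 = -0.01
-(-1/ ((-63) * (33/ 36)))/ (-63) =4/ 14553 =0.00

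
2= 2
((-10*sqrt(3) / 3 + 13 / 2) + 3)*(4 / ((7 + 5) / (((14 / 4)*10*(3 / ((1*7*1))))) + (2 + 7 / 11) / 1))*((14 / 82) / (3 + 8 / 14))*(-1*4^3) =-187264 / 5535 + 39424*sqrt(3) / 3321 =-13.27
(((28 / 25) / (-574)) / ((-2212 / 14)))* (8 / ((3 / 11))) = 88 / 242925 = 0.00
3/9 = 1/3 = 0.33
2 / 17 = 0.12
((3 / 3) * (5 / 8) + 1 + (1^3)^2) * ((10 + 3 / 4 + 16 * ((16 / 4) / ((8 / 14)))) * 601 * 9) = 55772199 / 32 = 1742881.22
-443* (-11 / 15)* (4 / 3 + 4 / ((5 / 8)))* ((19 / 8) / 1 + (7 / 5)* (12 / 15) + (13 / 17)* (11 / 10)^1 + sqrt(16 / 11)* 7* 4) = 2083436531 / 191250 + 5755456* sqrt(11) / 225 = 95732.40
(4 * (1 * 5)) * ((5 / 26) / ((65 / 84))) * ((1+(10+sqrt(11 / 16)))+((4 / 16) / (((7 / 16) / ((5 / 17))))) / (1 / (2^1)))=210 * sqrt(11) / 169+161880 / 2873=60.47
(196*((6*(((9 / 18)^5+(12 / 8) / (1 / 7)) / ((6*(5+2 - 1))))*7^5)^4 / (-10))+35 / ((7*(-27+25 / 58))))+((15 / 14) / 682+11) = -185494715446335468362608072268603983 / 12496833431470080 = -14843337431321958083.55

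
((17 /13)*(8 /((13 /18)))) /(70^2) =612 /207025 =0.00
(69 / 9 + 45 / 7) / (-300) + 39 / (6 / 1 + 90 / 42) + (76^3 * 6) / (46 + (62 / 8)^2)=24837.80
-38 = -38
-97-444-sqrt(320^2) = -861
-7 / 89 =-0.08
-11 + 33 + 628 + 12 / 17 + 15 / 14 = 155123 / 238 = 651.78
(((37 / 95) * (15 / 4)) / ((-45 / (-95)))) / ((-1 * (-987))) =37 / 11844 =0.00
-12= -12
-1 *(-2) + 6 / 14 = 17 / 7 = 2.43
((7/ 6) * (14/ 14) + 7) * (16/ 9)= 392/ 27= 14.52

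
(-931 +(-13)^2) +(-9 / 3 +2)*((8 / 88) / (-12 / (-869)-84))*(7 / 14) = -111227537 / 145968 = -762.00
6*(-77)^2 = 35574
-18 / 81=-2 / 9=-0.22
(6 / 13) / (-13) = -6 / 169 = -0.04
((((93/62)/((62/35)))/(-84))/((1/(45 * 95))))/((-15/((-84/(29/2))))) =-16.64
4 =4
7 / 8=0.88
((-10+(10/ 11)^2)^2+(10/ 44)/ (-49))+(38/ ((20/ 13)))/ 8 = 5006765823/ 57392720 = 87.24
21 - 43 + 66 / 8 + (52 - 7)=125 / 4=31.25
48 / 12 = 4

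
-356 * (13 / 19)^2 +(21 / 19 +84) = -29441 / 361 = -81.55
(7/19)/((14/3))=3/38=0.08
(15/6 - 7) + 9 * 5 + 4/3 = 251/6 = 41.83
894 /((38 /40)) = 941.05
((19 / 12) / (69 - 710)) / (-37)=19 / 284604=0.00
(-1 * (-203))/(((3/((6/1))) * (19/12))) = 4872/19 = 256.42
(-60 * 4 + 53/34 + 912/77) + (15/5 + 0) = -585377/2618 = -223.60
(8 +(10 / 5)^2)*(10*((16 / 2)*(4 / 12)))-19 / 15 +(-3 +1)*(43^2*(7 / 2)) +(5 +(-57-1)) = -190159 / 15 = -12677.27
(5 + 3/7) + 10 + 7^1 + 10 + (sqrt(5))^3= 5 * sqrt(5) + 227/7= 43.61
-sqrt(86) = -9.27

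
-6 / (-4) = 3 / 2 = 1.50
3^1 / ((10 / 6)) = 9 / 5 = 1.80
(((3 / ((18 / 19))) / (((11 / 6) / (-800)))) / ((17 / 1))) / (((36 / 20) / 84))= -2128000 / 561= -3793.23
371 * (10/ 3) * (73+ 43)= 430360/ 3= 143453.33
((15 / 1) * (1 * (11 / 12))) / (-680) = -11 / 544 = -0.02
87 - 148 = -61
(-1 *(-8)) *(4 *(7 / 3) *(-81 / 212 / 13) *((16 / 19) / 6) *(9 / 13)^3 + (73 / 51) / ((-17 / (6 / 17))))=-48033681200 / 141302434351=-0.34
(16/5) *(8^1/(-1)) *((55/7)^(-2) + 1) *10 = -786944/3025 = -260.15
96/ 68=24/ 17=1.41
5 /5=1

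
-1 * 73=-73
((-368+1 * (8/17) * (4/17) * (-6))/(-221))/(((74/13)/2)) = 106544/181781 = 0.59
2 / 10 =1 / 5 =0.20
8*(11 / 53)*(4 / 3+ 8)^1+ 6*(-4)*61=-230312 / 159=-1448.50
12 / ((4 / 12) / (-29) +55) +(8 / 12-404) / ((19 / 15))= -7230841 / 22724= -318.20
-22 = -22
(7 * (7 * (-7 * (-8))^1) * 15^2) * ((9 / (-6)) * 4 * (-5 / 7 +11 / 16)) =99225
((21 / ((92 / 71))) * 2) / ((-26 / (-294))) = 366.52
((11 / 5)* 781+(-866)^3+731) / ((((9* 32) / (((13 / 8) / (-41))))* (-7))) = -21107432021 / 1653120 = -12768.24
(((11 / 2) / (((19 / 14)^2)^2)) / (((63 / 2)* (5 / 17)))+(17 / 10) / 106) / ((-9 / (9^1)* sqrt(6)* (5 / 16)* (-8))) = 47501077* sqrt(6) / 3729787020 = 0.03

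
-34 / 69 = -0.49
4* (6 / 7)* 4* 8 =768 / 7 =109.71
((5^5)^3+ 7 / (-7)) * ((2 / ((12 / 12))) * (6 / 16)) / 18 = 1271565755.17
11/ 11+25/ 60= 17/ 12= 1.42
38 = 38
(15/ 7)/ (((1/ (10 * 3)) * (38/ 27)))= 6075/ 133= 45.68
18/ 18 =1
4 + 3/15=21/5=4.20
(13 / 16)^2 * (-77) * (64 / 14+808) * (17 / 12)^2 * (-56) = 297099803 / 64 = 4642184.42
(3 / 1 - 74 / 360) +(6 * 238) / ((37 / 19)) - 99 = 4243031 / 6660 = 637.09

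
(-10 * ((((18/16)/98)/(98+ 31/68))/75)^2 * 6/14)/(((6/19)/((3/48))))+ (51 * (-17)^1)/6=-3483446847353249419/24106898597600000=-144.50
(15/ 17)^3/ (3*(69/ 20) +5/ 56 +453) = 945000/ 637525619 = 0.00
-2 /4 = -1 /2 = -0.50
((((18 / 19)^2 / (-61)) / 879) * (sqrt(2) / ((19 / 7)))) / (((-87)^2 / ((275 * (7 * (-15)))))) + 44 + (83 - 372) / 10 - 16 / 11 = 2425500 * sqrt(2) / 103098952787 + 1501 / 110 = 13.65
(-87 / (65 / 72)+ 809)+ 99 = 52756 / 65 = 811.63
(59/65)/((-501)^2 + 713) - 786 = -12860068201/16361410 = -786.00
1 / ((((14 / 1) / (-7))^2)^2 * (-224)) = -1 / 3584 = -0.00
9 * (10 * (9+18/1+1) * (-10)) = -25200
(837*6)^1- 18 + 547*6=8286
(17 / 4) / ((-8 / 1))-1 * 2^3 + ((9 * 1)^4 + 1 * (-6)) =209487 / 32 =6546.47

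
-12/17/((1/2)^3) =-96/17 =-5.65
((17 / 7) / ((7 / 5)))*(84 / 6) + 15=275 / 7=39.29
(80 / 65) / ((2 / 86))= 688 / 13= 52.92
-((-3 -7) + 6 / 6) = 9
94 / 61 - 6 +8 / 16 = -483 / 122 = -3.96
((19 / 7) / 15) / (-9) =-19 / 945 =-0.02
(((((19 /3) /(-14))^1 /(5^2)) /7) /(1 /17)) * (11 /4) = -3553 /29400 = -0.12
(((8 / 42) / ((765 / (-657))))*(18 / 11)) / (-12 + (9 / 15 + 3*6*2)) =-584 / 53669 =-0.01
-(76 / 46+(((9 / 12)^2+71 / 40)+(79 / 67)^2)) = -44437189 / 8259760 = -5.38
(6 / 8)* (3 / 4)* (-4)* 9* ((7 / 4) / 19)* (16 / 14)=-81 / 38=-2.13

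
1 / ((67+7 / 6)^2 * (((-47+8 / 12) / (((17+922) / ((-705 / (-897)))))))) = -30322188 / 5464233865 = -0.01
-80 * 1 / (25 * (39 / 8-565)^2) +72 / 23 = 7228546408 / 2309126515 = 3.13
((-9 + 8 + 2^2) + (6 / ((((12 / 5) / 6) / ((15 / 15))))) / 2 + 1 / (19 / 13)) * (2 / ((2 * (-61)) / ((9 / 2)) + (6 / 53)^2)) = -10744425 / 13016368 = -0.83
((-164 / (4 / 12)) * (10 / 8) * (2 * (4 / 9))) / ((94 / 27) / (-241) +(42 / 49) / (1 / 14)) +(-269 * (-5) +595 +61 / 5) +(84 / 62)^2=71516695279 / 37474195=1908.43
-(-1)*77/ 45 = 77/ 45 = 1.71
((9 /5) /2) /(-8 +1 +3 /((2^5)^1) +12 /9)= -432 /2675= -0.16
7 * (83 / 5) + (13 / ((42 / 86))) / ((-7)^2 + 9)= 710453 / 6090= 116.66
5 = 5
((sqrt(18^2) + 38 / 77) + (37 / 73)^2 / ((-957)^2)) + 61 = 2715809428114 / 34163915247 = 79.49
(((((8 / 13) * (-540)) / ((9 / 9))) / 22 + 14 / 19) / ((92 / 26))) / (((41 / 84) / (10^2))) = -163959600 / 197087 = -831.91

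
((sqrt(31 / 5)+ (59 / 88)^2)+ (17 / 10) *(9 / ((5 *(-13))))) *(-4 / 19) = -4 *sqrt(155) / 95 - 538909 / 11954800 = -0.57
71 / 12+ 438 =5327 / 12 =443.92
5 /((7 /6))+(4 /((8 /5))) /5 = 4.79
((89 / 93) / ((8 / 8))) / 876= 89 / 81468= 0.00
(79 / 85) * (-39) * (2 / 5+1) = -21567 / 425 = -50.75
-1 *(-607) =607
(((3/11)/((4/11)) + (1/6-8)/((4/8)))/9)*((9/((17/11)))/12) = -0.80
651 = 651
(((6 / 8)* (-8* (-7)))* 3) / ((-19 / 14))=-1764 / 19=-92.84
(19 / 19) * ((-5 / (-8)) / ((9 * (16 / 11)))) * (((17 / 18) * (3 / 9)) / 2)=0.01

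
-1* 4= -4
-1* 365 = -365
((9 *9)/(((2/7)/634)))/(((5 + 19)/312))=2336607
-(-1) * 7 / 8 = 7 / 8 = 0.88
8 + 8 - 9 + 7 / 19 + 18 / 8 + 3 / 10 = 3769 / 380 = 9.92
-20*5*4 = -400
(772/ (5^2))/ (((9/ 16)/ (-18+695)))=8362304/ 225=37165.80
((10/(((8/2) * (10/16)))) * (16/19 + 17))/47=1356/893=1.52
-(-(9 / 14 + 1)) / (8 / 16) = 23 / 7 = 3.29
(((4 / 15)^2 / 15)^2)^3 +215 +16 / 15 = 319323172212982194511591 / 1477891880035400390625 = 216.07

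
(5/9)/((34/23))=115/306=0.38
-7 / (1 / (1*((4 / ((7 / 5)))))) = -20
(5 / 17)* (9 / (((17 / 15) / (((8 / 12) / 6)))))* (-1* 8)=-600 / 289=-2.08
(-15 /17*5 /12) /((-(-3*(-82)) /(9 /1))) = 75 /5576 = 0.01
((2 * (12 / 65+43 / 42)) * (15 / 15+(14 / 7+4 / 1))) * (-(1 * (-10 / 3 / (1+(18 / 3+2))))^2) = -2.32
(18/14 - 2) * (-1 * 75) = 375/7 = 53.57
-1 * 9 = -9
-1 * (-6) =6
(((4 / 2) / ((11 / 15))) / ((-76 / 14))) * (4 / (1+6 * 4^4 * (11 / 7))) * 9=-26460 / 3532727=-0.01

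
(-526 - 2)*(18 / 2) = -4752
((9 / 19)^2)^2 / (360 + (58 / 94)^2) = 14493249 / 103746072001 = 0.00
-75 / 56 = -1.34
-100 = -100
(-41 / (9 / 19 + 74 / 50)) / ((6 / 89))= -1733275 / 5568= -311.29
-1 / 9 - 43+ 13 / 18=-763 / 18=-42.39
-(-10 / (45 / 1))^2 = -4 / 81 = -0.05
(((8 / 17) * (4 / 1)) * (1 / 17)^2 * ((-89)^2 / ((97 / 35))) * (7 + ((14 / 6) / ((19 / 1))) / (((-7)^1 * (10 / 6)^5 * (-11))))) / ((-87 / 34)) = -16224079637248 / 318577524375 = -50.93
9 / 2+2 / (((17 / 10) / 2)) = 233 / 34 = 6.85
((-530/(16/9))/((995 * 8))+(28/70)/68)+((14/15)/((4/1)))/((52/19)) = 2266609/42219840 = 0.05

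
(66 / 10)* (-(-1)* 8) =264 / 5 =52.80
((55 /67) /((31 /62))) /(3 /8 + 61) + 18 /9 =66674 /32897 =2.03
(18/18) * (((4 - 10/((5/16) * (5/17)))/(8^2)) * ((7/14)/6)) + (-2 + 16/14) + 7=40363/6720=6.01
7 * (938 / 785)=6566 / 785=8.36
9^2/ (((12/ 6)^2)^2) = 81/ 16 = 5.06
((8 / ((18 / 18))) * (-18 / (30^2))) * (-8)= 32 / 25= 1.28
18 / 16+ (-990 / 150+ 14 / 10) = -163 / 40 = -4.08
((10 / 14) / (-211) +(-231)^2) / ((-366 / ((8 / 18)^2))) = -630513536 / 21893571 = -28.80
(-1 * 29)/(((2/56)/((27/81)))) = -812/3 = -270.67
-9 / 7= -1.29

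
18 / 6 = 3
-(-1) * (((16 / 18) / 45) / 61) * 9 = 8 / 2745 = 0.00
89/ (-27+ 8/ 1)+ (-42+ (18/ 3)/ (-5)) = -47.88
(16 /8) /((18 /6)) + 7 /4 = 29 /12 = 2.42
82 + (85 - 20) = 147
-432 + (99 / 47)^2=-944487 / 2209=-427.56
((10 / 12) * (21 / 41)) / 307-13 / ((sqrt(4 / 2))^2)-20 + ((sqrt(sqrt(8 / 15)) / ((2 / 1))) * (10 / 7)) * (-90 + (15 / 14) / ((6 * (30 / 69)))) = -5017 * 30^(3 / 4) / 1176-333538 / 12587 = -81.18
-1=-1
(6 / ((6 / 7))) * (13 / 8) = 91 / 8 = 11.38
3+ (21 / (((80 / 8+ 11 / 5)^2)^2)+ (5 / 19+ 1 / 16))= 14002135251 / 4209135664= 3.33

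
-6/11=-0.55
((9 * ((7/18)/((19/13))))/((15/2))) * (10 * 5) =910/57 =15.96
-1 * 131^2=-17161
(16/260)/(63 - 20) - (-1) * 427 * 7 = 8354259/2795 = 2989.00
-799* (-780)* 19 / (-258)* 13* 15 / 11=-384838350 / 473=-813611.73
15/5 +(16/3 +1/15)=8.40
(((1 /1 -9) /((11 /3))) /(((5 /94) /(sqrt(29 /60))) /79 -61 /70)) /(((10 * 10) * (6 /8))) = 29109920 * sqrt(435) /16364386004131+2731465717232 /81821930020655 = 0.03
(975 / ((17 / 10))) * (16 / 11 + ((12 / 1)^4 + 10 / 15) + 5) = 2224699750 / 187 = 11896790.11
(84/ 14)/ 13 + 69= 903/ 13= 69.46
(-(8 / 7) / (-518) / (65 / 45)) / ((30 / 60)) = 72 / 23569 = 0.00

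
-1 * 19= -19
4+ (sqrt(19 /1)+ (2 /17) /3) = 206 /51+ sqrt(19) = 8.40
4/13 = 0.31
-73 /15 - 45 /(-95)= -1252 /285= -4.39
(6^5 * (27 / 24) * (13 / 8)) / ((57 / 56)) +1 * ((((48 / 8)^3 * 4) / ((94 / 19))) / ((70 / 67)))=441735012 / 31255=14133.26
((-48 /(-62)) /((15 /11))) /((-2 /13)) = -3.69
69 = 69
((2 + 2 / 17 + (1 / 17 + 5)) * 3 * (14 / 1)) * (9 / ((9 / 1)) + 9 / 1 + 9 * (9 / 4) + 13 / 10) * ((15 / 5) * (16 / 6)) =6466488 / 85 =76076.33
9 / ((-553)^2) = 9 / 305809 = 0.00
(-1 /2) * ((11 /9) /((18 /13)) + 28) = -4679 /324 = -14.44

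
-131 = -131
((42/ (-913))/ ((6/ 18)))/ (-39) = 42/ 11869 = 0.00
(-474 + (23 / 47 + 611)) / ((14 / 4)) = 39.28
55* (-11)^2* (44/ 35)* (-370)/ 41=-21668680/ 287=-75500.63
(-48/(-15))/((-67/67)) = -16/5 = -3.20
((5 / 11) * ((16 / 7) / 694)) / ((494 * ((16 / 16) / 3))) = 60 / 6599593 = 0.00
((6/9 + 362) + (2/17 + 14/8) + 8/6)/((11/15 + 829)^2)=5597775/10533398288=0.00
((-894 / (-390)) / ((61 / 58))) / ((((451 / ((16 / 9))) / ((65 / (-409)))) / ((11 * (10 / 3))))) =-0.05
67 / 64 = 1.05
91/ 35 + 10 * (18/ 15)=73/ 5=14.60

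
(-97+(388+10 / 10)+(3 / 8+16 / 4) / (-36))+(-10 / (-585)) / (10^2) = 27319841 / 93600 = 291.88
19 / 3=6.33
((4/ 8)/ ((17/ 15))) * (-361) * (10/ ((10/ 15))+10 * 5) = -351975/ 34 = -10352.21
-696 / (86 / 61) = -21228 / 43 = -493.67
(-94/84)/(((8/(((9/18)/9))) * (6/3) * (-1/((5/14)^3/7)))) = 5875/232339968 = 0.00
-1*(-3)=3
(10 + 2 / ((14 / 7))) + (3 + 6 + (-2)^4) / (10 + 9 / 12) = 573 / 43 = 13.33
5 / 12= 0.42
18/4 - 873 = -868.50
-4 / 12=-1 / 3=-0.33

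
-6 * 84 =-504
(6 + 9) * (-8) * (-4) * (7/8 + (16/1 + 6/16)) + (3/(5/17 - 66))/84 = 258965263/31276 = 8280.00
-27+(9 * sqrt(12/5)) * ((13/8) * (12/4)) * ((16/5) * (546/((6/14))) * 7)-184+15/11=-2306/11+12520872 * sqrt(15)/25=1939515.51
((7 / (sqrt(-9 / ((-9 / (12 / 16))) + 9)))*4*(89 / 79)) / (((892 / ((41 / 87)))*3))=51086*sqrt(39) / 179323443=0.00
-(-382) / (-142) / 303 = -191 / 21513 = -0.01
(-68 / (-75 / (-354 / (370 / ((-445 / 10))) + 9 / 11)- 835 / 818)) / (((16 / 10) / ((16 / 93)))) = 2.66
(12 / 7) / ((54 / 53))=106 / 63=1.68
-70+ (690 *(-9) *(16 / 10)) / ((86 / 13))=-67594 / 43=-1571.95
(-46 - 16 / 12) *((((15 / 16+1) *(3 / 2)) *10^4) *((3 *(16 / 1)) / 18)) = -11005000 / 3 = -3668333.33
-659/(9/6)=-439.33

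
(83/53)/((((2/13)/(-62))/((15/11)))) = -501735/583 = -860.61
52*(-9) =-468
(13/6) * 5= 65/6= 10.83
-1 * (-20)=20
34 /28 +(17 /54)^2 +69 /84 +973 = 4976113 /5103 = 975.13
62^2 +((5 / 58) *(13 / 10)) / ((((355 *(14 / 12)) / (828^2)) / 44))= 865248932 / 72065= 12006.51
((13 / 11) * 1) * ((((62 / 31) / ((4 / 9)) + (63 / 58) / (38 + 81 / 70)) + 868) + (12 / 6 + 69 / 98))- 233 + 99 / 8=278914688425 / 342756568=813.74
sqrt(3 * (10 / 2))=sqrt(15)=3.87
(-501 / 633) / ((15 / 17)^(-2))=-37575 / 60979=-0.62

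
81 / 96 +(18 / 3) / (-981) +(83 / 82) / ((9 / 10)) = 2525615 / 1287072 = 1.96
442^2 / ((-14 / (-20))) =1953640 / 7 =279091.43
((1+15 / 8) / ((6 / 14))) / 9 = 0.75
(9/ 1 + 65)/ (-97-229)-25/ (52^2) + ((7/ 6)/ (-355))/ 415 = -46021305557/ 194801365200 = -0.24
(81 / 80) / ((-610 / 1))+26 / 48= 79057 / 146400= 0.54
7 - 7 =0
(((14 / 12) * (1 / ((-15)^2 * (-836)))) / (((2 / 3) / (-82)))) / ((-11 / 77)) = -2009 / 376200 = -0.01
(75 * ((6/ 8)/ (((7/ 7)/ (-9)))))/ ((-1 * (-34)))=-2025/ 136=-14.89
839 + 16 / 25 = 20991 / 25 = 839.64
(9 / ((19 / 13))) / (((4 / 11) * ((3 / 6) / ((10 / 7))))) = 6435 / 133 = 48.38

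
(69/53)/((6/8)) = 92/53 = 1.74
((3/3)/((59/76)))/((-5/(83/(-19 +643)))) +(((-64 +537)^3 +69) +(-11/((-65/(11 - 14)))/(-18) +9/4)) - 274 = 811667121251/7670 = 105823614.24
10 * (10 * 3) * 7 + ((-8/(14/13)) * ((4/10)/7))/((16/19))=1028753/490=2099.50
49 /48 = 1.02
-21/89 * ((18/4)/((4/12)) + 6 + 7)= -1113/178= -6.25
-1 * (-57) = 57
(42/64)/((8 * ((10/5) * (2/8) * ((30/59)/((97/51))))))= 40061/65280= 0.61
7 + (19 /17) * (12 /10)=8.34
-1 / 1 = -1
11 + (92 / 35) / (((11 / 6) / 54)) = 34043 / 385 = 88.42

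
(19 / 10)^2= 361 / 100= 3.61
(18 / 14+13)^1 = 100 / 7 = 14.29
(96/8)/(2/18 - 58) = -108/521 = -0.21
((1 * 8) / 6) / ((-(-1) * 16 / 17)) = 17 / 12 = 1.42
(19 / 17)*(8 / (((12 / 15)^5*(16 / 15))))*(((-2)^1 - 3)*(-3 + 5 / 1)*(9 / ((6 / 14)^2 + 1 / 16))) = -1963828125 / 209984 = -9352.28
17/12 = 1.42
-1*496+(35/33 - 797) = -42634/33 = -1291.94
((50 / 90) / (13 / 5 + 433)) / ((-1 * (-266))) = 25 / 5214132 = 0.00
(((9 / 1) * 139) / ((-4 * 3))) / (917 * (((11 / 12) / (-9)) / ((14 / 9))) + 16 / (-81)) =67554 / 39035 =1.73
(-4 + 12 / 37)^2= 18496 / 1369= 13.51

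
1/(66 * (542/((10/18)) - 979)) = -5/1122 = -0.00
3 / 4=0.75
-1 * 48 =-48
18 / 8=9 / 4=2.25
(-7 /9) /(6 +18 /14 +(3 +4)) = -49 /900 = -0.05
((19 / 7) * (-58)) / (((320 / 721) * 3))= -56753 / 480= -118.24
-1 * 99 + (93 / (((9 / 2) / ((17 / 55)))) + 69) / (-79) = -1302904 / 13035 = -99.95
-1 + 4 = 3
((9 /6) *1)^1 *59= 177 /2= 88.50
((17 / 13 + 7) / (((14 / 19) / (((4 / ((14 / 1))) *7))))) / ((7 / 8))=25.77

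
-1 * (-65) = 65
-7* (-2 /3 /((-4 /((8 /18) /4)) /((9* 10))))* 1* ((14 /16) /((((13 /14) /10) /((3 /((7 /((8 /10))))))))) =-490 /13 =-37.69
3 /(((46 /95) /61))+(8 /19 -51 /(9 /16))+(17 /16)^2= 96931967 /335616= 288.82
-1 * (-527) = 527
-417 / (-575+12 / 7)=2919 / 4013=0.73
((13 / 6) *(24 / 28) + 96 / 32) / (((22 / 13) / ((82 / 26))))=697 / 77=9.05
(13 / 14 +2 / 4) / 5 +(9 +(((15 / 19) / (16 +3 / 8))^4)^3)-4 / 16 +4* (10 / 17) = 306463083239541705274729895052357387425774541 / 26909505187607793707913125785071141932239196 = 11.39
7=7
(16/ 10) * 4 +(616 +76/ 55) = 34308/ 55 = 623.78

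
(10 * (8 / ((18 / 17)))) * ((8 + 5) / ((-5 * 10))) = -884 / 45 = -19.64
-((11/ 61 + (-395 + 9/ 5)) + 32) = 110111/ 305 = 361.02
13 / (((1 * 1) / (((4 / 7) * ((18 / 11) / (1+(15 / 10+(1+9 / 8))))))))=2.63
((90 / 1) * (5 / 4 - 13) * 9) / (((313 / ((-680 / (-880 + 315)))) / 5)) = -6471900 / 35369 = -182.98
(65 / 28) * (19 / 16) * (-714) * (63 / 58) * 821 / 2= -3257773155 / 3712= -877632.85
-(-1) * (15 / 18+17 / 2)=28 / 3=9.33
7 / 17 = 0.41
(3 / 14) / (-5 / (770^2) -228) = -25410 / 27036241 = -0.00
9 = 9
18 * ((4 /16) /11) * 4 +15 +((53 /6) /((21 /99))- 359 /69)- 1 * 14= 415225 /10626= 39.08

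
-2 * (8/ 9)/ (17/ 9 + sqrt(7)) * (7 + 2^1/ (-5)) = 4488/ 695 - 2376 * sqrt(7)/ 695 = -2.59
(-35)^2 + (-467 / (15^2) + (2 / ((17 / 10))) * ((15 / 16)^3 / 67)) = 320930477963 / 262425600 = 1222.94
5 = 5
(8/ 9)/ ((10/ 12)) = 16/ 15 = 1.07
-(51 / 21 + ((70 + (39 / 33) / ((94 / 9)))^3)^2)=-1016291404323849534740021243175 / 8555024794381438912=-118794676666.67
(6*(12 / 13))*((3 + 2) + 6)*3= 2376 / 13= 182.77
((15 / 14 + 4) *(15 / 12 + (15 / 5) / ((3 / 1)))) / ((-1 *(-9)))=71 / 56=1.27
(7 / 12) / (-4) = -7 / 48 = -0.15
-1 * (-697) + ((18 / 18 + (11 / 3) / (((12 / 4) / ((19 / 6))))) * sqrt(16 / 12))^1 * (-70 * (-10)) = 697 + 184100 * sqrt(3) / 81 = 4633.67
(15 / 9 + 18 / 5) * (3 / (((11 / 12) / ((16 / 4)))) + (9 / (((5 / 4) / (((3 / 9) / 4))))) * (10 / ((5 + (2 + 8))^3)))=12799738 / 185625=68.95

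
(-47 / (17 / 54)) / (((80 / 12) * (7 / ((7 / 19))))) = -3807 / 3230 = -1.18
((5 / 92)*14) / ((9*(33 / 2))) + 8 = 54683 / 6831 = 8.01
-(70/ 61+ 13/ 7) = -1283/ 427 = -3.00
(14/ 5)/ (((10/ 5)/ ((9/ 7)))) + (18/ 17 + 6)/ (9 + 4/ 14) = 2829/ 1105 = 2.56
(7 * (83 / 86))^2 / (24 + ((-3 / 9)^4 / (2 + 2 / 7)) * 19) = 109369764 / 57757213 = 1.89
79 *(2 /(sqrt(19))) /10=3.62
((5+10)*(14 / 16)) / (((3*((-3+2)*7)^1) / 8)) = -5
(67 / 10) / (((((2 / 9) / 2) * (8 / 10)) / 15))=9045 / 8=1130.62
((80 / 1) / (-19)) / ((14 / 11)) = -440 / 133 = -3.31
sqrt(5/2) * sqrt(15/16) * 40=25 * sqrt(6)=61.24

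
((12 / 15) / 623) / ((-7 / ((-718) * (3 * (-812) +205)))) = -6407432 / 21805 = -293.85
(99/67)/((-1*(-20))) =99/1340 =0.07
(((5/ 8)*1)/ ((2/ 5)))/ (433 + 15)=25/ 7168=0.00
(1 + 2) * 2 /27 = 2 /9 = 0.22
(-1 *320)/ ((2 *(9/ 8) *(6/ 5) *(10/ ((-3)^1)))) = 320/ 9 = 35.56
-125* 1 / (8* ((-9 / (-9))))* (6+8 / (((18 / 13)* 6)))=-108.80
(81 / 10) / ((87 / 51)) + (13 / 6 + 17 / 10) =1499 / 174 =8.61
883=883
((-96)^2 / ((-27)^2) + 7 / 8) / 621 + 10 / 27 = 157799 / 402408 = 0.39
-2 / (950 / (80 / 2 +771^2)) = -594481 / 475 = -1251.54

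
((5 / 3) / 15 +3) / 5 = 28 / 45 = 0.62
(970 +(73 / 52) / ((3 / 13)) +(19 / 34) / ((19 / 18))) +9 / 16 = 797375 / 816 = 977.18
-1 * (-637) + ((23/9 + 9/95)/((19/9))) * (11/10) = 5761388/9025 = 638.38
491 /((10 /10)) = 491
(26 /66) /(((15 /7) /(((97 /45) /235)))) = 8827 /5234625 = 0.00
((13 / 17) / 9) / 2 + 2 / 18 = 47 / 306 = 0.15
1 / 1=1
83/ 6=13.83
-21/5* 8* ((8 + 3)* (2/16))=-46.20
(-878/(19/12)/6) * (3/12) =-439/19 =-23.11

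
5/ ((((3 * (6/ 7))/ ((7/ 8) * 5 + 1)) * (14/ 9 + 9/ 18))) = 1505/ 296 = 5.08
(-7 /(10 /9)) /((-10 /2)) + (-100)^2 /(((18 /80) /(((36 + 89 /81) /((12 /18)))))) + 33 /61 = 1833051334799 /741150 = 2473252.83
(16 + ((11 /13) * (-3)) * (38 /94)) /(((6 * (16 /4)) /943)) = 8627507 /14664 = 588.35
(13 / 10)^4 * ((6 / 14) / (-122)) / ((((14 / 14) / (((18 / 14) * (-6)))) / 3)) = 6940323 / 29890000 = 0.23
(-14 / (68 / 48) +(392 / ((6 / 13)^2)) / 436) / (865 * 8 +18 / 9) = -188839 / 230876388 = -0.00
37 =37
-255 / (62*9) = -85 / 186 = -0.46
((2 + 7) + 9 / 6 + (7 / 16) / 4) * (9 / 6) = 2037 / 128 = 15.91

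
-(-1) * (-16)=-16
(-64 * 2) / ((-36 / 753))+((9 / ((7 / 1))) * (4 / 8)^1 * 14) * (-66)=6250 / 3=2083.33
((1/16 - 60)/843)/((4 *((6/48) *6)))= -959/40464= -0.02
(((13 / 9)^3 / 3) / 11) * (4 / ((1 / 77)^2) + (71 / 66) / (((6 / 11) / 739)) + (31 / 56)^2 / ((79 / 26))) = 61658162590609 / 26819898336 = 2298.97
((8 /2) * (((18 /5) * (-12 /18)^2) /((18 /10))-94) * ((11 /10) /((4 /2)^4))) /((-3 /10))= 4609 /54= 85.35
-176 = -176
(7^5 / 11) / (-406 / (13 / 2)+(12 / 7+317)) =1529437 / 256509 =5.96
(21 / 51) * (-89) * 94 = -58562 / 17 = -3444.82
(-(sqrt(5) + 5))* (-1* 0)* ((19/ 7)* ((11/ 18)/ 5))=0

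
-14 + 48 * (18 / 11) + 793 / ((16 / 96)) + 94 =54082 / 11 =4916.55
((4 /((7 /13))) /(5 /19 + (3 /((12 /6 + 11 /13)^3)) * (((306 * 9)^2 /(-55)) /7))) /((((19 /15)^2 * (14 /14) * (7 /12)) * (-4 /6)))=586713699000 /126310611669487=0.00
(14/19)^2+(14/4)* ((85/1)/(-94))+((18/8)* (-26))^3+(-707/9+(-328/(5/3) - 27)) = -1224718388941/6108120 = -200506.60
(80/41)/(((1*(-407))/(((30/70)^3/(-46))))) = 1080/131643743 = 0.00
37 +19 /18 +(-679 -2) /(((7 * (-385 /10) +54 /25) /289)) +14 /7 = 186765707 /240606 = 776.23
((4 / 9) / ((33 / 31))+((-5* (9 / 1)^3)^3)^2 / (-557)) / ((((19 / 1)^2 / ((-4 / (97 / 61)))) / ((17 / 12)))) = 722304634851366598016954609 / 17378481879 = 41563160688057164.10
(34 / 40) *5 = 17 / 4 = 4.25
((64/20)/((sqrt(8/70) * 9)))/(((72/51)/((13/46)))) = 221 * sqrt(35)/6210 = 0.21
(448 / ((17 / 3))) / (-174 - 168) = -224 / 969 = -0.23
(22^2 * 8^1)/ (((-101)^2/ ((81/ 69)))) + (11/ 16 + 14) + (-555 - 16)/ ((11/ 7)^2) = -98158368483/ 454230128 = -216.10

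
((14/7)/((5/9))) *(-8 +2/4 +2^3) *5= 9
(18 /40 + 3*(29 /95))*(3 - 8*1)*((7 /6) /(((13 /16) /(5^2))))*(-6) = 363300 /247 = 1470.85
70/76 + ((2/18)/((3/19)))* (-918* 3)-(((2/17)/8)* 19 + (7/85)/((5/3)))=-62578271/32300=-1937.41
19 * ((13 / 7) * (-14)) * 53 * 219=-5733858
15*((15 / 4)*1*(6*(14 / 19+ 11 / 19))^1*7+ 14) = 126105 / 38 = 3318.55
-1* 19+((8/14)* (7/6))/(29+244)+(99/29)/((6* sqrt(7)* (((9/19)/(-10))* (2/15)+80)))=-15559/819+15675* sqrt(7)/15426782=-18.99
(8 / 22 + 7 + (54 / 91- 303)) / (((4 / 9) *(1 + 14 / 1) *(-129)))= 0.34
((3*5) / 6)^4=625 / 16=39.06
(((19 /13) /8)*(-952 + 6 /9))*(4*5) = -3476.03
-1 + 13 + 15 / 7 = 99 / 7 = 14.14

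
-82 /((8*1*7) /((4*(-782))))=32062 /7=4580.29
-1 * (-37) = 37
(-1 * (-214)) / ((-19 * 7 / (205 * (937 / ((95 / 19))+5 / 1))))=-8440588 / 133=-63463.07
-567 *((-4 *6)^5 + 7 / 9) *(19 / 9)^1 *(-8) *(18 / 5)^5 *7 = -1008557977840632576 / 3125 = -322738552909002.42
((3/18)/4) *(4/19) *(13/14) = 0.01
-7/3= -2.33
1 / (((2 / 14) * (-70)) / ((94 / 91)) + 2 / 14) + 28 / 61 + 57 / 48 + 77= 120274319 / 1531344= 78.54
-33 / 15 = -11 / 5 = -2.20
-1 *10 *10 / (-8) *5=125 / 2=62.50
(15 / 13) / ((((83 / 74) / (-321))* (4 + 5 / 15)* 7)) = -1068930 / 98189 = -10.89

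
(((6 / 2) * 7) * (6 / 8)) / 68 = 63 / 272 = 0.23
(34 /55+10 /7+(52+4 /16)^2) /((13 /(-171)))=-2877894603 /80080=-35937.74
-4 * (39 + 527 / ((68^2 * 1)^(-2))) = -45071940764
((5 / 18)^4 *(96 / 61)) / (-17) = -1250 / 2267919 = -0.00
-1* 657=-657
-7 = -7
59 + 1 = 60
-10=-10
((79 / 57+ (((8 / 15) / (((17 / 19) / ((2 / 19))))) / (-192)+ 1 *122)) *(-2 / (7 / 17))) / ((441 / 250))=-179341025 / 527877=-339.74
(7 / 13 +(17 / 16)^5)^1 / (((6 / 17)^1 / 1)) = 5.36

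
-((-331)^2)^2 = -12003612721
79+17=96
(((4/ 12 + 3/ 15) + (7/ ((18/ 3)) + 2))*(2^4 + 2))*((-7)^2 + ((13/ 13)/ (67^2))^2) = 65761168338/ 20151121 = 3263.40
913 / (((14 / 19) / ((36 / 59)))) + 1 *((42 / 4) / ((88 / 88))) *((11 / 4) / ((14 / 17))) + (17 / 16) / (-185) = 120888043 / 152810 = 791.10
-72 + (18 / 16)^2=-4527 / 64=-70.73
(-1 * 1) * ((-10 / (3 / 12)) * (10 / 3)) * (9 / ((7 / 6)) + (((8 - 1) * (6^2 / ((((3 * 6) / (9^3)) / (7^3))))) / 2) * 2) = 3267288000 / 7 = 466755428.57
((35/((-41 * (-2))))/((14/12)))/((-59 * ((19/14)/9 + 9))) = -1890/2789107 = -0.00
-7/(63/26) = -26/9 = -2.89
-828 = -828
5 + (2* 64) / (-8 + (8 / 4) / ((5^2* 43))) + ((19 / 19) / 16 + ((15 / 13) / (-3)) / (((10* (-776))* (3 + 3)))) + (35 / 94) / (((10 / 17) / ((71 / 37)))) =-978072260441 / 100556659424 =-9.73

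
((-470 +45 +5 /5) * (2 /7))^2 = 719104 /49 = 14675.59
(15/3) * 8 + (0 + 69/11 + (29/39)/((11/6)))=6675/143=46.68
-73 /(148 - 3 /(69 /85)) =-0.51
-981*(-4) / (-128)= -981 / 32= -30.66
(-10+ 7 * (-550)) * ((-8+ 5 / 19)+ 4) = 274060 / 19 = 14424.21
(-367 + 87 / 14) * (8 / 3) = -20204 / 21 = -962.10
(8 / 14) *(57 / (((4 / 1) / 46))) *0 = 0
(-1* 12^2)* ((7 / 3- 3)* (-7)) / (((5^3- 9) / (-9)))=1512 / 29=52.14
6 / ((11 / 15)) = 90 / 11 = 8.18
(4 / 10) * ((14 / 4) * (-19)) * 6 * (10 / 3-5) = 266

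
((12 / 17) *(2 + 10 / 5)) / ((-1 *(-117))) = 16 / 663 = 0.02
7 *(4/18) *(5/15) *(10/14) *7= 70/27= 2.59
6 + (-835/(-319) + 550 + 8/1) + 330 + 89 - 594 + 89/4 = 528095/1276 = 413.87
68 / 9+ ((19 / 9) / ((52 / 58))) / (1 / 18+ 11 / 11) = 1145 / 117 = 9.79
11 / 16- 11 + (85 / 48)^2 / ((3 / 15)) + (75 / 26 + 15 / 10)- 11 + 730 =21827561 / 29952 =728.75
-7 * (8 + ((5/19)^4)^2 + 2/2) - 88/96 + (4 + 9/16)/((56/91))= -368493417300577/6521688207744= -56.50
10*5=50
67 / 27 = 2.48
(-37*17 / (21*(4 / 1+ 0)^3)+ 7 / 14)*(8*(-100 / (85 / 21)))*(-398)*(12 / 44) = 128355 / 187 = 686.39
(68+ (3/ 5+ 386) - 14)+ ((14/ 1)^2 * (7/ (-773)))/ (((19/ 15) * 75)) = 32354089/ 73435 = 440.58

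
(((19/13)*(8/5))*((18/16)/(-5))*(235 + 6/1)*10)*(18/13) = -1483596/845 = -1755.73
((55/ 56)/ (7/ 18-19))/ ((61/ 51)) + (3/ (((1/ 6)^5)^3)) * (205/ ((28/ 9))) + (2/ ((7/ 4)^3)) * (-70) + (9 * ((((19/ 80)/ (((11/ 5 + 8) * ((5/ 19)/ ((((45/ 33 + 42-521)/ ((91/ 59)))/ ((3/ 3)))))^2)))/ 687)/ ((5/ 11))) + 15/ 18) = 92945496059052.54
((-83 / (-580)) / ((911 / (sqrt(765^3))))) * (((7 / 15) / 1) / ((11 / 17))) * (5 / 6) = 503727 * sqrt(85) / 2324872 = 2.00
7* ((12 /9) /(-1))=-28 /3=-9.33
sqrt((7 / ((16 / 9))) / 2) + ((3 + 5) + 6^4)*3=3*sqrt(14) / 8 + 3912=3913.40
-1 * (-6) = 6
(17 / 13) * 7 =119 / 13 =9.15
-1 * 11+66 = 55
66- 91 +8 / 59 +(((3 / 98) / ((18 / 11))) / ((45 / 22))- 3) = -21742981 / 780570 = -27.86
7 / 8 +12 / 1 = 103 / 8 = 12.88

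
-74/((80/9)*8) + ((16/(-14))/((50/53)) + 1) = -14023/11200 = -1.25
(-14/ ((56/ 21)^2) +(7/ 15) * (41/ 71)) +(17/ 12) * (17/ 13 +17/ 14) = 5810359/ 3101280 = 1.87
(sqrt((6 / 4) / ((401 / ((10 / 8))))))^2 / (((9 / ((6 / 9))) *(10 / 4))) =1 / 7218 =0.00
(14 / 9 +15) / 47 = 149 / 423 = 0.35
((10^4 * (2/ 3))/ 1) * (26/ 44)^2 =845000/ 363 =2327.82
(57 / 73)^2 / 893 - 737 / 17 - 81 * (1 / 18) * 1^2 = -407497487 / 8515742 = -47.85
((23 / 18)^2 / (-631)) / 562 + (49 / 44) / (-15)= -0.07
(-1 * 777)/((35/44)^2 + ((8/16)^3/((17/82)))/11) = -1130.08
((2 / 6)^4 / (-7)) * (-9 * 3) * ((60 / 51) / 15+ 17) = 871 / 1071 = 0.81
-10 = -10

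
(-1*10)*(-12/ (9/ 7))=280/ 3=93.33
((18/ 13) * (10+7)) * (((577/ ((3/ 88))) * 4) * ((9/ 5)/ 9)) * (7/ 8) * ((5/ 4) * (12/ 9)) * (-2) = -12084688/ 13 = -929591.38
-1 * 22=-22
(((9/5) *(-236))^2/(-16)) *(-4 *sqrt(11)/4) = 281961 *sqrt(11)/25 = 37406.35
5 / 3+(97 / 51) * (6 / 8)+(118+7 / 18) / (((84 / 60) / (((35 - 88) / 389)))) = -8.43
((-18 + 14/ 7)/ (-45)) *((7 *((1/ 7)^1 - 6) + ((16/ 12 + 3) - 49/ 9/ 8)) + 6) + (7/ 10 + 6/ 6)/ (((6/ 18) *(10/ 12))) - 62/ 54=-12502/ 2025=-6.17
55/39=1.41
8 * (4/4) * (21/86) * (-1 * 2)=-168/43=-3.91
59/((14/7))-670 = -1281/2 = -640.50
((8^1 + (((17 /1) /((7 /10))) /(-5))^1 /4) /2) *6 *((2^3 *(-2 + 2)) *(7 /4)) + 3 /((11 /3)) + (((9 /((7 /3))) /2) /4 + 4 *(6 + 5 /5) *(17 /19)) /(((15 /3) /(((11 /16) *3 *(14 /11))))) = 951297 /66880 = 14.22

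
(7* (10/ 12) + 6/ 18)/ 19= 37/ 114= 0.32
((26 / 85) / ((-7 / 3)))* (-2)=156 / 595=0.26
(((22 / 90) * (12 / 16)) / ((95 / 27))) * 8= 198 / 475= 0.42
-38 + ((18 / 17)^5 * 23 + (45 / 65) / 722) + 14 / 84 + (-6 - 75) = -1763604734081 / 19990166703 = -88.22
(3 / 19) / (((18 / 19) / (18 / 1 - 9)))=3 / 2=1.50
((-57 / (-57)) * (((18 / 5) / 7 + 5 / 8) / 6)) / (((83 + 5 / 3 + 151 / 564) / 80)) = 59972 / 335321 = 0.18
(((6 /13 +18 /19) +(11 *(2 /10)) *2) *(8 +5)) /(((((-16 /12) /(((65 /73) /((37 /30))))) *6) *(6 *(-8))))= 233155 /1642208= 0.14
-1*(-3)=3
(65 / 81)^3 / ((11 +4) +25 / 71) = 3899675 / 115854138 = 0.03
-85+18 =-67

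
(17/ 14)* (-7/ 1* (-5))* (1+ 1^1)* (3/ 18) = 85/ 6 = 14.17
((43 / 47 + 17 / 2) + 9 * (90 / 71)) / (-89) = -138975 / 593986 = -0.23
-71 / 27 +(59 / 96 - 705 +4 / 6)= -610285 / 864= -706.35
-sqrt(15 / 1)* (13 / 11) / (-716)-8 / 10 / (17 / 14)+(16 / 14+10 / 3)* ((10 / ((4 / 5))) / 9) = 13* sqrt(15) / 7876+89291 / 16065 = 5.56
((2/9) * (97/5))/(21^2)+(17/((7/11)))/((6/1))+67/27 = 275593/39690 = 6.94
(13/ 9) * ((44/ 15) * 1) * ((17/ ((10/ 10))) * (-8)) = -77792/ 135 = -576.24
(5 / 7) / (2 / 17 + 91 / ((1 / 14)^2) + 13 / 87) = 0.00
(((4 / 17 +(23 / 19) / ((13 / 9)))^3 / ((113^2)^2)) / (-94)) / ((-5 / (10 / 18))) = 91550911843 / 10212257593330313728194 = 0.00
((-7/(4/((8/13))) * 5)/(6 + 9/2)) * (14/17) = -280/663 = -0.42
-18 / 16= -1.12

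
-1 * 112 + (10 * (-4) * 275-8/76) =-211130/19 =-11112.11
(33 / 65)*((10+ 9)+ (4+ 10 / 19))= 14751 / 1235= 11.94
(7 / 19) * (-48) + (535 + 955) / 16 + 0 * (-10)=11467 / 152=75.44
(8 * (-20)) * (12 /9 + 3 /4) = -1000 /3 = -333.33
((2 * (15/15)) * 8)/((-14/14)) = -16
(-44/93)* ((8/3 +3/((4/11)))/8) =-0.65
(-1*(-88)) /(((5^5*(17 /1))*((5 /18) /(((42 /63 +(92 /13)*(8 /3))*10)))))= 804672 /690625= 1.17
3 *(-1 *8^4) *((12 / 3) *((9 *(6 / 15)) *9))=-7962624 / 5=-1592524.80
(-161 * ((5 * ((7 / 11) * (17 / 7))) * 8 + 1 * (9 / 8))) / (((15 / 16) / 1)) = -1783558 / 165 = -10809.44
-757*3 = -2271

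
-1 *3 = -3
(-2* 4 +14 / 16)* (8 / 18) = -19 / 6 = -3.17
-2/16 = -1/8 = -0.12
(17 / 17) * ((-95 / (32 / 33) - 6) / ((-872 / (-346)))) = -41.25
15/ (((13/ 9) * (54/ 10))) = 25/ 13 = 1.92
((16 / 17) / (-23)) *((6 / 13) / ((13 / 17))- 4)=9184 / 66079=0.14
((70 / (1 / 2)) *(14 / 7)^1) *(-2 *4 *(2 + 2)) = -8960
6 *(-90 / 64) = -135 / 16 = -8.44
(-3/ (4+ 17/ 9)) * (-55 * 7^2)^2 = -3700031.60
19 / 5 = 3.80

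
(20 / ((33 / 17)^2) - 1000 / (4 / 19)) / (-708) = 2583485 / 385506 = 6.70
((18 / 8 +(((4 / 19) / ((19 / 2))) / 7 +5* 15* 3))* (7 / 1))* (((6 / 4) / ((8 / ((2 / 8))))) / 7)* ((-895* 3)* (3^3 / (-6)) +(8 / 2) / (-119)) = 19816592673075 / 153965056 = 128708.38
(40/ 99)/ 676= 10/ 16731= 0.00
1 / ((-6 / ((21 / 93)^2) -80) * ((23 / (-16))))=392 / 111389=0.00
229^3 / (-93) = -12008989 / 93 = -129128.91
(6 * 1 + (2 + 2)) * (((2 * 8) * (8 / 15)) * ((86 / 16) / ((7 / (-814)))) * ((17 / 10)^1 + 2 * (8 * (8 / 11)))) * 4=-99583872 / 35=-2845253.49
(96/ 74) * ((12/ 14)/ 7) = 288/ 1813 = 0.16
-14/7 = -2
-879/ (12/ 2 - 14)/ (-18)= -293/ 48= -6.10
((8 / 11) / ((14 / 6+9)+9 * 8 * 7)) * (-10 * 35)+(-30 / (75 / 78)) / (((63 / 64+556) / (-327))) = 27011735304 / 1515532205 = 17.82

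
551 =551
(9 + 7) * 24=384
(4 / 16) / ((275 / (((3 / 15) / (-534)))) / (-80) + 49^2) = 2 / 92633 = 0.00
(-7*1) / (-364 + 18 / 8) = 28 / 1447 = 0.02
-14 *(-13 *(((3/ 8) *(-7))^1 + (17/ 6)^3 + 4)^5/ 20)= 2183282964737931875/ 29386561536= 74295285.01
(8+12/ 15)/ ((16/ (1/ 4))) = 11/ 80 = 0.14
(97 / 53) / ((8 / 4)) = 97 / 106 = 0.92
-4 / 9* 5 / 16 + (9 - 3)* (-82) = -17717 / 36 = -492.14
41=41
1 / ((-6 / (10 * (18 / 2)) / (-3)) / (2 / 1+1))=135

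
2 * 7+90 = 104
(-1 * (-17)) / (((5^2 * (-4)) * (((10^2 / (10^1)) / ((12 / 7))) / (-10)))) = 51 / 175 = 0.29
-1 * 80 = -80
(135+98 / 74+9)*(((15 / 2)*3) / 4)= 241965 / 296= 817.45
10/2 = 5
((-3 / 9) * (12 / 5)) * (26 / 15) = -104 / 75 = -1.39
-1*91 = -91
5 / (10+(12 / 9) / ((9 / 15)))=9 / 22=0.41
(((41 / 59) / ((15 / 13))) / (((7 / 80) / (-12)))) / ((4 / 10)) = -85280 / 413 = -206.49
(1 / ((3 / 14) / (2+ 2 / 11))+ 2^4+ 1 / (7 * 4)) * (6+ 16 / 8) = 209.74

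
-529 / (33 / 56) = -29624 / 33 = -897.70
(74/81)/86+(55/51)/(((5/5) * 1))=64484/59211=1.09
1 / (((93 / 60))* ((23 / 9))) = 180 / 713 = 0.25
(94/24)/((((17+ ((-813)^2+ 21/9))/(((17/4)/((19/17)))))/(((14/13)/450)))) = 5593/103720734000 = 0.00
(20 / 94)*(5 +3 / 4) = 115 / 94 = 1.22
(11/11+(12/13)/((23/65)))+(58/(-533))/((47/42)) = 2023205/576173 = 3.51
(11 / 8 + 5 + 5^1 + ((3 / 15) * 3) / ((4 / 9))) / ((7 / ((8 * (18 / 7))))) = 9162 / 245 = 37.40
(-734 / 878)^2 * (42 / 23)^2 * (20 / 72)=65997610 / 101949409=0.65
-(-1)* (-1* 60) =-60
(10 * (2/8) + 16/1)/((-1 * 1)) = -37/2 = -18.50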